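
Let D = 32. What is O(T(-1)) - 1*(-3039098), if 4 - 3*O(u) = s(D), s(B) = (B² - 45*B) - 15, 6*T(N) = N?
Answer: 3039243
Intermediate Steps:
T(N) = N/6
s(B) = -15 + B² - 45*B
O(u) = 145 (O(u) = 4/3 - (-15 + 32² - 45*32)/3 = 4/3 - (-15 + 1024 - 1440)/3 = 4/3 - ⅓*(-431) = 4/3 + 431/3 = 145)
O(T(-1)) - 1*(-3039098) = 145 - 1*(-3039098) = 145 + 3039098 = 3039243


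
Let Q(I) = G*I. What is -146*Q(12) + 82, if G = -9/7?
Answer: 16342/7 ≈ 2334.6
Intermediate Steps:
G = -9/7 (G = -9*⅐ = -9/7 ≈ -1.2857)
Q(I) = -9*I/7
-146*Q(12) + 82 = -(-1314)*12/7 + 82 = -146*(-108/7) + 82 = 15768/7 + 82 = 16342/7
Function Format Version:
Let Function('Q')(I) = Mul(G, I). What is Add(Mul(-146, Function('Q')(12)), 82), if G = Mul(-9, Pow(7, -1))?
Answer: Rational(16342, 7) ≈ 2334.6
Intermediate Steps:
G = Rational(-9, 7) (G = Mul(-9, Rational(1, 7)) = Rational(-9, 7) ≈ -1.2857)
Function('Q')(I) = Mul(Rational(-9, 7), I)
Add(Mul(-146, Function('Q')(12)), 82) = Add(Mul(-146, Mul(Rational(-9, 7), 12)), 82) = Add(Mul(-146, Rational(-108, 7)), 82) = Add(Rational(15768, 7), 82) = Rational(16342, 7)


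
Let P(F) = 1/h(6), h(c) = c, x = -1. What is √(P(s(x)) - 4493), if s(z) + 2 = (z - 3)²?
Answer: I*√161742/6 ≈ 67.029*I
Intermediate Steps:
s(z) = -2 + (-3 + z)² (s(z) = -2 + (z - 3)² = -2 + (-3 + z)²)
P(F) = ⅙ (P(F) = 1/6 = ⅙)
√(P(s(x)) - 4493) = √(⅙ - 4493) = √(-26957/6) = I*√161742/6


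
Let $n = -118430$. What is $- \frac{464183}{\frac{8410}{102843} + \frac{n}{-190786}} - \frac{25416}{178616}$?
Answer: $- \frac{101674241409750942834}{153879992053625} \approx -6.6074 \cdot 10^{5}$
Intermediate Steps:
$- \frac{464183}{\frac{8410}{102843} + \frac{n}{-190786}} - \frac{25416}{178616} = - \frac{464183}{\frac{8410}{102843} - \frac{118430}{-190786}} - \frac{25416}{178616} = - \frac{464183}{8410 \cdot \frac{1}{102843} - - \frac{59215}{95393}} - \frac{3177}{22327} = - \frac{464183}{\frac{8410}{102843} + \frac{59215}{95393}} - \frac{3177}{22327} = - \frac{464183}{\frac{6892103375}{9810502299}} - \frac{3177}{22327} = \left(-464183\right) \frac{9810502299}{6892103375} - \frac{3177}{22327} = - \frac{4553868388656717}{6892103375} - \frac{3177}{22327} = - \frac{101674241409750942834}{153879992053625}$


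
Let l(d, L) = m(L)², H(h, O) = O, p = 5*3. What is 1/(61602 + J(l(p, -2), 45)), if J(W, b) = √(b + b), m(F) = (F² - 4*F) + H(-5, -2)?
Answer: 10267/632467719 - √10/1264935438 ≈ 1.6231e-5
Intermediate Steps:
p = 15
m(F) = -2 + F² - 4*F (m(F) = (F² - 4*F) - 2 = -2 + F² - 4*F)
l(d, L) = (-2 + L² - 4*L)²
J(W, b) = √2*√b (J(W, b) = √(2*b) = √2*√b)
1/(61602 + J(l(p, -2), 45)) = 1/(61602 + √2*√45) = 1/(61602 + √2*(3*√5)) = 1/(61602 + 3*√10)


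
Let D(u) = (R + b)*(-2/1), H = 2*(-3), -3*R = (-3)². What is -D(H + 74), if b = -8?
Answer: -22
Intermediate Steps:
R = -3 (R = -⅓*(-3)² = -⅓*9 = -3)
H = -6
D(u) = 22 (D(u) = (-3 - 8)*(-2/1) = -(-22) = -11*(-2) = 22)
-D(H + 74) = -1*22 = -22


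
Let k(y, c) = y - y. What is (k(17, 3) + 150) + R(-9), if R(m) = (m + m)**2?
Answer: 474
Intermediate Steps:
k(y, c) = 0
R(m) = 4*m**2 (R(m) = (2*m)**2 = 4*m**2)
(k(17, 3) + 150) + R(-9) = (0 + 150) + 4*(-9)**2 = 150 + 4*81 = 150 + 324 = 474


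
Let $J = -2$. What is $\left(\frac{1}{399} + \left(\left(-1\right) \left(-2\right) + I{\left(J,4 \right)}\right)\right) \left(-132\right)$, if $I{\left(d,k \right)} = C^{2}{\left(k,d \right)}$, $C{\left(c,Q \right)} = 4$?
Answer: $- \frac{316052}{133} \approx -2376.3$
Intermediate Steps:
$I{\left(d,k \right)} = 16$ ($I{\left(d,k \right)} = 4^{2} = 16$)
$\left(\frac{1}{399} + \left(\left(-1\right) \left(-2\right) + I{\left(J,4 \right)}\right)\right) \left(-132\right) = \left(\frac{1}{399} + \left(\left(-1\right) \left(-2\right) + 16\right)\right) \left(-132\right) = \left(\frac{1}{399} + \left(2 + 16\right)\right) \left(-132\right) = \left(\frac{1}{399} + 18\right) \left(-132\right) = \frac{7183}{399} \left(-132\right) = - \frac{316052}{133}$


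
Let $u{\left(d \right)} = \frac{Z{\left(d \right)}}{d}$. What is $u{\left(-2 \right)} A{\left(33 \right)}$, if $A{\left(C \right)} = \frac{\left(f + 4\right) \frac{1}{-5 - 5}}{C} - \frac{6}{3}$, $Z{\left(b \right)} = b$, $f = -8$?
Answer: $- \frac{328}{165} \approx -1.9879$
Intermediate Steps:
$u{\left(d \right)} = 1$ ($u{\left(d \right)} = \frac{d}{d} = 1$)
$A{\left(C \right)} = -2 + \frac{2}{5 C}$ ($A{\left(C \right)} = \frac{\left(-8 + 4\right) \frac{1}{-5 - 5}}{C} - \frac{6}{3} = \frac{\left(-4\right) \frac{1}{-10}}{C} - 2 = \frac{\left(-4\right) \left(- \frac{1}{10}\right)}{C} - 2 = \frac{2}{5 C} - 2 = -2 + \frac{2}{5 C}$)
$u{\left(-2 \right)} A{\left(33 \right)} = 1 \left(-2 + \frac{2}{5 \cdot 33}\right) = 1 \left(-2 + \frac{2}{5} \cdot \frac{1}{33}\right) = 1 \left(-2 + \frac{2}{165}\right) = 1 \left(- \frac{328}{165}\right) = - \frac{328}{165}$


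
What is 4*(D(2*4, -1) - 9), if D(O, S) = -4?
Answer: -52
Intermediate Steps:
4*(D(2*4, -1) - 9) = 4*(-4 - 9) = 4*(-13) = -52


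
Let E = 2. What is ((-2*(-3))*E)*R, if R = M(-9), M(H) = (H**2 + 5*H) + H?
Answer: 324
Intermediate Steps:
M(H) = H**2 + 6*H
R = 27 (R = -9*(6 - 9) = -9*(-3) = 27)
((-2*(-3))*E)*R = (-2*(-3)*2)*27 = (6*2)*27 = 12*27 = 324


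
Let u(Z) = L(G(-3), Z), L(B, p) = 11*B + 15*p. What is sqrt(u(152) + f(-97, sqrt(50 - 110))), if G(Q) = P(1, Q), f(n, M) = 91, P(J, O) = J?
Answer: sqrt(2382) ≈ 48.806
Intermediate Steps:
G(Q) = 1
u(Z) = 11 + 15*Z (u(Z) = 11*1 + 15*Z = 11 + 15*Z)
sqrt(u(152) + f(-97, sqrt(50 - 110))) = sqrt((11 + 15*152) + 91) = sqrt((11 + 2280) + 91) = sqrt(2291 + 91) = sqrt(2382)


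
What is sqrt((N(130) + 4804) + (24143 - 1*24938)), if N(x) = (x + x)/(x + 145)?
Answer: sqrt(12130085)/55 ≈ 63.324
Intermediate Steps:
N(x) = 2*x/(145 + x) (N(x) = (2*x)/(145 + x) = 2*x/(145 + x))
sqrt((N(130) + 4804) + (24143 - 1*24938)) = sqrt((2*130/(145 + 130) + 4804) + (24143 - 1*24938)) = sqrt((2*130/275 + 4804) + (24143 - 24938)) = sqrt((2*130*(1/275) + 4804) - 795) = sqrt((52/55 + 4804) - 795) = sqrt(264272/55 - 795) = sqrt(220547/55) = sqrt(12130085)/55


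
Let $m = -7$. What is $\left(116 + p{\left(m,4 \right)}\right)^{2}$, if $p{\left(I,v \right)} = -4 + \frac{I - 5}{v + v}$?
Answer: $\frac{48841}{4} \approx 12210.0$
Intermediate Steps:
$p{\left(I,v \right)} = -4 + \frac{-5 + I}{2 v}$
$\left(116 + p{\left(m,4 \right)}\right)^{2} = \left(116 + \frac{-5 - 7 - 32}{2 \cdot 4}\right)^{2} = \left(116 + \frac{1}{2} \cdot \frac{1}{4} \left(-5 - 7 - 32\right)\right)^{2} = \left(116 + \frac{1}{2} \cdot \frac{1}{4} \left(-44\right)\right)^{2} = \left(116 - \frac{11}{2}\right)^{2} = \left(\frac{221}{2}\right)^{2} = \frac{48841}{4}$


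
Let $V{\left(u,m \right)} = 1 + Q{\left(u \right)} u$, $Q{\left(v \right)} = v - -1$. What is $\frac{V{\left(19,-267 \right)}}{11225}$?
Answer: $\frac{381}{11225} \approx 0.033942$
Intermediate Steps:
$Q{\left(v \right)} = 1 + v$ ($Q{\left(v \right)} = v + 1 = 1 + v$)
$V{\left(u,m \right)} = 1 + u \left(1 + u\right)$ ($V{\left(u,m \right)} = 1 + \left(1 + u\right) u = 1 + u \left(1 + u\right)$)
$\frac{V{\left(19,-267 \right)}}{11225} = \frac{1 + 19 \left(1 + 19\right)}{11225} = \left(1 + 19 \cdot 20\right) \frac{1}{11225} = \left(1 + 380\right) \frac{1}{11225} = 381 \cdot \frac{1}{11225} = \frac{381}{11225}$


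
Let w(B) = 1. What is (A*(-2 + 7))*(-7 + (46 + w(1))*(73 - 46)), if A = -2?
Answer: -12620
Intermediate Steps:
(A*(-2 + 7))*(-7 + (46 + w(1))*(73 - 46)) = (-2*(-2 + 7))*(-7 + (46 + 1)*(73 - 46)) = (-2*5)*(-7 + 47*27) = -10*(-7 + 1269) = -10*1262 = -12620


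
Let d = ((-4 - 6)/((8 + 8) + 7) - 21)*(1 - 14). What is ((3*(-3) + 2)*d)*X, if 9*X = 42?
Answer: -628082/69 ≈ -9102.6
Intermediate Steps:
X = 14/3 (X = (1/9)*42 = 14/3 ≈ 4.6667)
d = 6409/23 (d = (-10/(16 + 7) - 21)*(-13) = (-10/23 - 21)*(-13) = -493/23*(-13) = 6409/23 ≈ 278.65)
((3*(-3) + 2)*d)*X = ((3*(-3) + 2)*(6409/23))*(14/3) = ((-9 + 2)*(6409/23))*(14/3) = -7*6409/23*(14/3) = -44863/23*14/3 = -628082/69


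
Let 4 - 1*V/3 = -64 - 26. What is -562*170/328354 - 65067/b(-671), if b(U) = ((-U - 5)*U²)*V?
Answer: -1346491179767233/4627638639594828 ≈ -0.29097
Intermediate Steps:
V = 282 (V = 12 - 3*(-64 - 26) = 12 - 3*(-90) = 12 + 270 = 282)
b(U) = 282*U²*(-5 - U) (b(U) = ((-U - 5)*U²)*282 = ((-5 - U)*U²)*282 = (U²*(-5 - U))*282 = 282*U²*(-5 - U))
-562*170/328354 - 65067/b(-671) = -562*170/328354 - 65067*1/(126967962*(-5 - 1*(-671))) = -95540*1/328354 - 65067*1/(126967962*(-5 + 671)) = -47770/164177 - 65067/(282*450241*666) = -47770/164177 - 65067/84560662692 = -47770/164177 - 65067*1/84560662692 = -47770/164177 - 21689/28186887564 = -1346491179767233/4627638639594828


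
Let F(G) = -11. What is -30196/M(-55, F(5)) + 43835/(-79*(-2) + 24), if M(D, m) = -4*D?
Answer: 1037007/10010 ≈ 103.60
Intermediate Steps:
-30196/M(-55, F(5)) + 43835/(-79*(-2) + 24) = -30196/((-4*(-55))) + 43835/(-79*(-2) + 24) = -30196/220 + 43835/(158 + 24) = -30196*1/220 + 43835/182 = -7549/55 + 43835*(1/182) = -7549/55 + 43835/182 = 1037007/10010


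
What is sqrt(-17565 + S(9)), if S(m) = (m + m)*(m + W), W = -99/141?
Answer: I*sqrt(38471145)/47 ≈ 131.97*I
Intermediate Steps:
W = -33/47 (W = -99*1/141 = -33/47 ≈ -0.70213)
S(m) = 2*m*(-33/47 + m) (S(m) = (m + m)*(m - 33/47) = (2*m)*(-33/47 + m) = 2*m*(-33/47 + m))
sqrt(-17565 + S(9)) = sqrt(-17565 + (2/47)*9*(-33 + 47*9)) = sqrt(-17565 + (2/47)*9*(-33 + 423)) = sqrt(-17565 + (2/47)*9*390) = sqrt(-17565 + 7020/47) = sqrt(-818535/47) = I*sqrt(38471145)/47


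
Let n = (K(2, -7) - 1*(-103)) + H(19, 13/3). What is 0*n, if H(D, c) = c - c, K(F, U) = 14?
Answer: 0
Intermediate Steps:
H(D, c) = 0
n = 117 (n = (14 - 1*(-103)) + 0 = (14 + 103) + 0 = 117 + 0 = 117)
0*n = 0*117 = 0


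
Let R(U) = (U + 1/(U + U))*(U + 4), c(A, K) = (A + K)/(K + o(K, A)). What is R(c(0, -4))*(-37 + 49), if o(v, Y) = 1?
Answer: 328/3 ≈ 109.33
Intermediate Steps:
c(A, K) = (A + K)/(1 + K) (c(A, K) = (A + K)/(K + 1) = (A + K)/(1 + K))
R(U) = (4 + U)*(U + 1/(2*U)) (R(U) = (U + 1/(2*U))*(4 + U) = (4 + U)*(U + 1/(2*U)))
R(c(0, -4))*(-37 + 49) = (½ + ((0 - 4)/(1 - 4))² + 2/(((0 - 4)/(1 - 4))) + 4*((0 - 4)/(1 - 4)))*(-37 + 49) = (½ + (-4/(-3))² + 2/((-4/(-3))) + 4*(-4/(-3)))*12 = (½ + (-⅓*(-4))² + 2/((-⅓*(-4))) + 4*(-⅓*(-4)))*12 = (½ + (4/3)² + 2/(4/3) + 4*(4/3))*12 = (½ + 16/9 + 2*(¾) + 16/3)*12 = (½ + 16/9 + 3/2 + 16/3)*12 = (82/9)*12 = 328/3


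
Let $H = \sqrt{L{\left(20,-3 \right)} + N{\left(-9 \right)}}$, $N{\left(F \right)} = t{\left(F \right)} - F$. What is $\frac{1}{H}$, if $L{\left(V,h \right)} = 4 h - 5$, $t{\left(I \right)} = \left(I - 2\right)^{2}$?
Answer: $\frac{\sqrt{113}}{113} \approx 0.094072$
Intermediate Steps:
$t{\left(I \right)} = \left(-2 + I\right)^{2}$
$L{\left(V,h \right)} = -5 + 4 h$
$N{\left(F \right)} = \left(-2 + F\right)^{2} - F$
$H = \sqrt{113}$ ($H = \sqrt{\left(-5 + 4 \left(-3\right)\right) - \left(-9 - \left(-2 - 9\right)^{2}\right)} = \sqrt{\left(-5 - 12\right) + \left(\left(-11\right)^{2} + 9\right)} = \sqrt{-17 + \left(121 + 9\right)} = \sqrt{-17 + 130} = \sqrt{113} \approx 10.63$)
$\frac{1}{H} = \frac{1}{\sqrt{113}} = \frac{\sqrt{113}}{113}$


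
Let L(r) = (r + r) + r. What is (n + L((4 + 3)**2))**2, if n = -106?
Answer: 1681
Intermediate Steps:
L(r) = 3*r (L(r) = 2*r + r = 3*r)
(n + L((4 + 3)**2))**2 = (-106 + 3*(4 + 3)**2)**2 = (-106 + 3*7**2)**2 = (-106 + 3*49)**2 = (-106 + 147)**2 = 41**2 = 1681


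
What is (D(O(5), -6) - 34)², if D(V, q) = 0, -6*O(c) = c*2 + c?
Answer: 1156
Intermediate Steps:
O(c) = -c/2 (O(c) = -(c*2 + c)/6 = -(2*c + c)/6 = -c/2)
(D(O(5), -6) - 34)² = (0 - 34)² = (-34)² = 1156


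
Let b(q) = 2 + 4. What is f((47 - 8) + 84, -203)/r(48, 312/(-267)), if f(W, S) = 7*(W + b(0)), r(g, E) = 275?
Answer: 903/275 ≈ 3.2836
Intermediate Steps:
b(q) = 6
f(W, S) = 42 + 7*W (f(W, S) = 7*(W + 6) = 7*(6 + W) = 42 + 7*W)
f((47 - 8) + 84, -203)/r(48, 312/(-267)) = (42 + 7*((47 - 8) + 84))/275 = (42 + 7*(39 + 84))*(1/275) = (42 + 7*123)*(1/275) = (42 + 861)*(1/275) = 903*(1/275) = 903/275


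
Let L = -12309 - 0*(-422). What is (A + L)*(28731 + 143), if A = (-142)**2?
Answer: 226805270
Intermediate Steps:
A = 20164
L = -12309 (L = -12309 - 1*0 = -12309 + 0 = -12309)
(A + L)*(28731 + 143) = (20164 - 12309)*(28731 + 143) = 7855*28874 = 226805270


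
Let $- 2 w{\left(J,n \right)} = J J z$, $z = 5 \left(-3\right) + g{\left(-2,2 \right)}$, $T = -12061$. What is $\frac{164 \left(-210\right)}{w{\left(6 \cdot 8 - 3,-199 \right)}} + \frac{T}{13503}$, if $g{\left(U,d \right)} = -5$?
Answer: $- \frac{1125839}{434025} \approx -2.5939$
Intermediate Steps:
$z = -20$ ($z = 5 \left(-3\right) - 5 = -15 - 5 = -20$)
$w{\left(J,n \right)} = 10 J^{2}$ ($w{\left(J,n \right)} = - \frac{J J \left(-20\right)}{2} = - \frac{J^{2} \left(-20\right)}{2} = - \frac{\left(-20\right) J^{2}}{2} = 10 J^{2}$)
$\frac{164 \left(-210\right)}{w{\left(6 \cdot 8 - 3,-199 \right)}} + \frac{T}{13503} = \frac{164 \left(-210\right)}{10 \left(6 \cdot 8 - 3\right)^{2}} - \frac{12061}{13503} = - \frac{34440}{10 \left(48 - 3\right)^{2}} - \frac{1723}{1929} = - \frac{34440}{10 \cdot 45^{2}} - \frac{1723}{1929} = - \frac{34440}{10 \cdot 2025} - \frac{1723}{1929} = - \frac{34440}{20250} - \frac{1723}{1929} = \left(-34440\right) \frac{1}{20250} - \frac{1723}{1929} = - \frac{1148}{675} - \frac{1723}{1929} = - \frac{1125839}{434025}$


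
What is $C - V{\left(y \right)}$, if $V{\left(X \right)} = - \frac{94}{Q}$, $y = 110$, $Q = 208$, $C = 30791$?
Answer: $\frac{3202311}{104} \approx 30791.0$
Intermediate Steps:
$V{\left(X \right)} = - \frac{47}{104}$ ($V{\left(X \right)} = - \frac{94}{208} = \left(-94\right) \frac{1}{208} = - \frac{47}{104}$)
$C - V{\left(y \right)} = 30791 - - \frac{47}{104} = 30791 + \frac{47}{104} = \frac{3202311}{104}$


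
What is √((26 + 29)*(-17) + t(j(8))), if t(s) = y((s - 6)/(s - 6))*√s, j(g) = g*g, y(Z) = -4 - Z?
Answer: 5*I*√39 ≈ 31.225*I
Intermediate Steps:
j(g) = g²
t(s) = -5*√s (t(s) = (-4 - (s - 6)/(s - 6))*√s = (-4 - (-6 + s)/(-6 + s))*√s = (-4 - 1*1)*√s = (-4 - 1)*√s = -5*√s)
√((26 + 29)*(-17) + t(j(8))) = √((26 + 29)*(-17) - 5*√(8²)) = √(55*(-17) - 5*√64) = √(-935 - 5*8) = √(-935 - 40) = √(-975) = 5*I*√39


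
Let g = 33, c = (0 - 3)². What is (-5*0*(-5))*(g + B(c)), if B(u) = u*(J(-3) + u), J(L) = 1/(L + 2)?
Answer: 0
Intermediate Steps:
c = 9 (c = (-3)² = 9)
J(L) = 1/(2 + L)
B(u) = u*(-1 + u) (B(u) = u*(1/(2 - 3) + u) = u*(1/(-1) + u) = u*(-1 + u))
(-5*0*(-5))*(g + B(c)) = (-5*0*(-5))*(33 + 9*(-1 + 9)) = (0*(-5))*(33 + 9*8) = 0*(33 + 72) = 0*105 = 0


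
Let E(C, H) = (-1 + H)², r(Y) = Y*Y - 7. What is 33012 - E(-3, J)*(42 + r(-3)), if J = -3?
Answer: 32308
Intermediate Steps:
r(Y) = -7 + Y² (r(Y) = Y² - 7 = -7 + Y²)
33012 - E(-3, J)*(42 + r(-3)) = 33012 - (-1 - 3)²*(42 + (-7 + (-3)²)) = 33012 - (-4)²*(42 + (-7 + 9)) = 33012 - 16*(42 + 2) = 33012 - 16*44 = 33012 - 1*704 = 33012 - 704 = 32308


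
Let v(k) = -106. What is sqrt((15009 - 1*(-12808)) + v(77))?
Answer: 3*sqrt(3079) ≈ 166.47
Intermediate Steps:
sqrt((15009 - 1*(-12808)) + v(77)) = sqrt((15009 - 1*(-12808)) - 106) = sqrt((15009 + 12808) - 106) = sqrt(27817 - 106) = sqrt(27711) = 3*sqrt(3079)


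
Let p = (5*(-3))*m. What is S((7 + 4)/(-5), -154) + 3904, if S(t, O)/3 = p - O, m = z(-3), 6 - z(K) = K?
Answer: 3961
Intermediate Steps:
z(K) = 6 - K
m = 9 (m = 6 - 1*(-3) = 6 + 3 = 9)
p = -135 (p = (5*(-3))*9 = -15*9 = -135)
S(t, O) = -405 - 3*O (S(t, O) = 3*(-135 - O) = -405 - 3*O)
S((7 + 4)/(-5), -154) + 3904 = (-405 - 3*(-154)) + 3904 = (-405 + 462) + 3904 = 57 + 3904 = 3961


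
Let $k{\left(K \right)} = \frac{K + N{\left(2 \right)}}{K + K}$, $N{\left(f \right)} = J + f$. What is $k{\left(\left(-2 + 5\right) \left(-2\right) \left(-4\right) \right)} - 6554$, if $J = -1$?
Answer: $- \frac{314567}{48} \approx -6553.5$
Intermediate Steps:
$N{\left(f \right)} = -1 + f$
$k{\left(K \right)} = \frac{1 + K}{2 K}$ ($k{\left(K \right)} = \frac{K + \left(-1 + 2\right)}{K + K} = \frac{K + 1}{2 K} = \left(1 + K\right) \frac{1}{2 K} = \frac{1 + K}{2 K}$)
$k{\left(\left(-2 + 5\right) \left(-2\right) \left(-4\right) \right)} - 6554 = \frac{1 + \left(-2 + 5\right) \left(-2\right) \left(-4\right)}{2 \left(-2 + 5\right) \left(-2\right) \left(-4\right)} - 6554 = \frac{1 + 3 \left(-2\right) \left(-4\right)}{2 \cdot 3 \left(-2\right) \left(-4\right)} - 6554 = \frac{1 - -24}{2 \left(\left(-6\right) \left(-4\right)\right)} - 6554 = \frac{1 + 24}{2 \cdot 24} - 6554 = \frac{1}{2} \cdot \frac{1}{24} \cdot 25 - 6554 = \frac{25}{48} - 6554 = - \frac{314567}{48}$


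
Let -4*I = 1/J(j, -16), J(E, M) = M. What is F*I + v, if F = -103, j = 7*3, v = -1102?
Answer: -70631/64 ≈ -1103.6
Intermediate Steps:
j = 21
I = 1/64 (I = -¼/(-16) = -¼*(-1/16) = 1/64 ≈ 0.015625)
F*I + v = -103*1/64 - 1102 = -103/64 - 1102 = -70631/64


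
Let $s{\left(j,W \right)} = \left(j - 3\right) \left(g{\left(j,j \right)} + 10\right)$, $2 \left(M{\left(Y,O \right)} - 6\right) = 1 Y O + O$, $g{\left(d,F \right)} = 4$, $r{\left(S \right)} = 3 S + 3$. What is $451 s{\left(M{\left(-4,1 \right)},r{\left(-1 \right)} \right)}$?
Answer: $9471$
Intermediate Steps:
$r{\left(S \right)} = 3 + 3 S$
$M{\left(Y,O \right)} = 6 + \frac{O}{2} + \frac{O Y}{2}$ ($M{\left(Y,O \right)} = 6 + \frac{1 Y O + O}{2} = 6 + \frac{Y O + O}{2} = 6 + \frac{O Y + O}{2} = 6 + \frac{O + O Y}{2} = 6 + \left(\frac{O}{2} + \frac{O Y}{2}\right) = 6 + \frac{O}{2} + \frac{O Y}{2}$)
$s{\left(j,W \right)} = -42 + 14 j$ ($s{\left(j,W \right)} = \left(j - 3\right) \left(4 + 10\right) = \left(-3 + j\right) 14 = -42 + 14 j$)
$451 s{\left(M{\left(-4,1 \right)},r{\left(-1 \right)} \right)} = 451 \left(-42 + 14 \left(6 + \frac{1}{2} \cdot 1 + \frac{1}{2} \cdot 1 \left(-4\right)\right)\right) = 451 \left(-42 + 14 \left(6 + \frac{1}{2} - 2\right)\right) = 451 \left(-42 + 14 \cdot \frac{9}{2}\right) = 451 \left(-42 + 63\right) = 451 \cdot 21 = 9471$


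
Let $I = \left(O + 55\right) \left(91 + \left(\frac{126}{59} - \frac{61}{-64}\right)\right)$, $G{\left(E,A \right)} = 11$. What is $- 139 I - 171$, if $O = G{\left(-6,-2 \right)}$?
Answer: $- \frac{1629987621}{1888} \approx -8.6334 \cdot 10^{5}$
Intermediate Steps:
$O = 11$
$I = \frac{11724207}{1888}$ ($I = \left(11 + 55\right) \left(91 + \left(\frac{126}{59} - \frac{61}{-64}\right)\right) = 66 \left(91 + \left(126 \cdot \frac{1}{59} - - \frac{61}{64}\right)\right) = 66 \left(91 + \left(\frac{126}{59} + \frac{61}{64}\right)\right) = 66 \left(91 + \frac{11663}{3776}\right) = 66 \cdot \frac{355279}{3776} = \frac{11724207}{1888} \approx 6209.9$)
$- 139 I - 171 = \left(-139\right) \frac{11724207}{1888} - 171 = - \frac{1629664773}{1888} - 171 = - \frac{1629987621}{1888}$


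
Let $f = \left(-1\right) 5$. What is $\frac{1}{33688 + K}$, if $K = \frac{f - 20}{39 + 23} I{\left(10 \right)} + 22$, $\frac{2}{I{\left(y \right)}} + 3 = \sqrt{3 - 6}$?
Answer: $\frac{77749209}{2620941510665} - \frac{31 i \sqrt{3}}{524188302133} \approx 2.9665 \cdot 10^{-5} - 1.0243 \cdot 10^{-10} i$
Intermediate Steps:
$f = -5$
$I{\left(y \right)} = \frac{2}{-3 + i \sqrt{3}}$ ($I{\left(y \right)} = \frac{2}{-3 + \sqrt{3 - 6}} = \frac{2}{-3 + \sqrt{-3}} = \frac{2}{-3 + i \sqrt{3}}$)
$K = \frac{2753}{124} + \frac{25 i \sqrt{3}}{372}$ ($K = \frac{-5 - 20}{39 + 23} \left(- \frac{1}{2} - \frac{i \sqrt{3}}{6}\right) + 22 = - \frac{25}{62} \left(- \frac{1}{2} - \frac{i \sqrt{3}}{6}\right) + 22 = \left(-25\right) \frac{1}{62} \left(- \frac{1}{2} - \frac{i \sqrt{3}}{6}\right) + 22 = - \frac{25 \left(- \frac{1}{2} - \frac{i \sqrt{3}}{6}\right)}{62} + 22 = \left(\frac{25}{124} + \frac{25 i \sqrt{3}}{372}\right) + 22 = \frac{2753}{124} + \frac{25 i \sqrt{3}}{372} \approx 22.202 + 0.1164 i$)
$\frac{1}{33688 + K} = \frac{1}{33688 + \left(\frac{2753}{124} + \frac{25 i \sqrt{3}}{372}\right)} = \frac{1}{\frac{4180065}{124} + \frac{25 i \sqrt{3}}{372}}$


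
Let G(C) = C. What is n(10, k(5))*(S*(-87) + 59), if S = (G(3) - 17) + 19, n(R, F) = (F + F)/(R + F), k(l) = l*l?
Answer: -3760/7 ≈ -537.14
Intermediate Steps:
k(l) = l²
n(R, F) = 2*F/(F + R) (n(R, F) = (2*F)/(F + R) = 2*F/(F + R))
S = 5 (S = (3 - 17) + 19 = -14 + 19 = 5)
n(10, k(5))*(S*(-87) + 59) = (2*5²/(5² + 10))*(5*(-87) + 59) = (2*25/(25 + 10))*(-435 + 59) = (2*25/35)*(-376) = (2*25*(1/35))*(-376) = (10/7)*(-376) = -3760/7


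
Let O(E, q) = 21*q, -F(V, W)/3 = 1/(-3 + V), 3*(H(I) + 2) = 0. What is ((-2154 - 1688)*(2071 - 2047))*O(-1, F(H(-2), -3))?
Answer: -5809104/5 ≈ -1.1618e+6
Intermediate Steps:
H(I) = -2 (H(I) = -2 + (⅓)*0 = -2 + 0 = -2)
F(V, W) = -3/(-3 + V)
((-2154 - 1688)*(2071 - 2047))*O(-1, F(H(-2), -3)) = ((-2154 - 1688)*(2071 - 2047))*(21*(-3/(-3 - 2))) = (-3842*24)*(21*(-3/(-5))) = -1936368*(-3*(-⅕)) = -1936368*3/5 = -92208*63/5 = -5809104/5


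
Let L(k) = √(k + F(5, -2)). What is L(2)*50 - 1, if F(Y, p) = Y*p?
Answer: -1 + 100*I*√2 ≈ -1.0 + 141.42*I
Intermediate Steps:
L(k) = √(-10 + k) (L(k) = √(k + 5*(-2)) = √(k - 10) = √(-10 + k))
L(2)*50 - 1 = √(-10 + 2)*50 - 1 = √(-8)*50 - 1 = (2*I*√2)*50 - 1 = 100*I*√2 - 1 = -1 + 100*I*√2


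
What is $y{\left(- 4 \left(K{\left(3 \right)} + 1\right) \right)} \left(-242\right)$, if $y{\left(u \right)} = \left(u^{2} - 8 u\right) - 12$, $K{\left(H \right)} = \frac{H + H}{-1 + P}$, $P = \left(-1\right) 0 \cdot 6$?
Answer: $-55176$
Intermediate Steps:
$P = 0$ ($P = 0 \cdot 6 = 0$)
$K{\left(H \right)} = - 2 H$ ($K{\left(H \right)} = \frac{H + H}{-1 + 0} = \frac{2 H}{-1} = 2 H \left(-1\right) = - 2 H$)
$y{\left(u \right)} = -12 + u^{2} - 8 u$
$y{\left(- 4 \left(K{\left(3 \right)} + 1\right) \right)} \left(-242\right) = \left(-12 + \left(- 4 \left(\left(-2\right) 3 + 1\right)\right)^{2} - 8 \left(- 4 \left(\left(-2\right) 3 + 1\right)\right)\right) \left(-242\right) = \left(-12 + \left(- 4 \left(-6 + 1\right)\right)^{2} - 8 \left(- 4 \left(-6 + 1\right)\right)\right) \left(-242\right) = \left(-12 + \left(\left(-4\right) \left(-5\right)\right)^{2} - 8 \left(\left(-4\right) \left(-5\right)\right)\right) \left(-242\right) = \left(-12 + 20^{2} - 160\right) \left(-242\right) = \left(-12 + 400 - 160\right) \left(-242\right) = 228 \left(-242\right) = -55176$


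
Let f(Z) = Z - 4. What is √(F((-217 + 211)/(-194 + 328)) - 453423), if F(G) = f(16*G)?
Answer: 7*I*√41539531/67 ≈ 673.37*I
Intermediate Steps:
f(Z) = -4 + Z
F(G) = -4 + 16*G
√(F((-217 + 211)/(-194 + 328)) - 453423) = √((-4 + 16*((-217 + 211)/(-194 + 328))) - 453423) = √((-4 + 16*(-6/134)) - 453423) = √((-4 + 16*(-6*1/134)) - 453423) = √((-4 + 16*(-3/67)) - 453423) = √((-4 - 48/67) - 453423) = √(-316/67 - 453423) = √(-30379657/67) = 7*I*√41539531/67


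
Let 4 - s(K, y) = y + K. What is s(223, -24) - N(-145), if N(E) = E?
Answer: -50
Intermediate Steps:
s(K, y) = 4 - K - y (s(K, y) = 4 - (y + K) = 4 - (K + y) = 4 + (-K - y) = 4 - K - y)
s(223, -24) - N(-145) = (4 - 1*223 - 1*(-24)) - 1*(-145) = (4 - 223 + 24) + 145 = -195 + 145 = -50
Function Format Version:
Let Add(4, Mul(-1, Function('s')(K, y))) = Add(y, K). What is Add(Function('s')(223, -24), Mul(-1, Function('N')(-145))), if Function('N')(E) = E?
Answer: -50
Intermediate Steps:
Function('s')(K, y) = Add(4, Mul(-1, K), Mul(-1, y)) (Function('s')(K, y) = Add(4, Mul(-1, Add(y, K))) = Add(4, Mul(-1, Add(K, y))) = Add(4, Add(Mul(-1, K), Mul(-1, y))) = Add(4, Mul(-1, K), Mul(-1, y)))
Add(Function('s')(223, -24), Mul(-1, Function('N')(-145))) = Add(Add(4, Mul(-1, 223), Mul(-1, -24)), Mul(-1, -145)) = Add(Add(4, -223, 24), 145) = Add(-195, 145) = -50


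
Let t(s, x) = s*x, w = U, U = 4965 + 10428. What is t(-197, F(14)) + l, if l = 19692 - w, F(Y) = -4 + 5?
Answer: 4102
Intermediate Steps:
U = 15393
w = 15393
F(Y) = 1
l = 4299 (l = 19692 - 1*15393 = 19692 - 15393 = 4299)
t(-197, F(14)) + l = -197*1 + 4299 = -197 + 4299 = 4102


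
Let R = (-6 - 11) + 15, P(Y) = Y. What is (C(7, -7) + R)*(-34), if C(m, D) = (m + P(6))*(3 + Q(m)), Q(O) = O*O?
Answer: -22916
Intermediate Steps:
Q(O) = O**2
C(m, D) = (3 + m**2)*(6 + m) (C(m, D) = (m + 6)*(3 + m**2) = (6 + m)*(3 + m**2) = (3 + m**2)*(6 + m))
R = -2 (R = -17 + 15 = -2)
(C(7, -7) + R)*(-34) = ((18 + 7**3 + 3*7 + 6*7**2) - 2)*(-34) = ((18 + 343 + 21 + 6*49) - 2)*(-34) = ((18 + 343 + 21 + 294) - 2)*(-34) = (676 - 2)*(-34) = 674*(-34) = -22916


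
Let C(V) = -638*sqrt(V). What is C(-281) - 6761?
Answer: -6761 - 638*I*sqrt(281) ≈ -6761.0 - 10695.0*I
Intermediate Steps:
C(-281) - 6761 = -638*I*sqrt(281) - 6761 = -6761 - 638*I*sqrt(281)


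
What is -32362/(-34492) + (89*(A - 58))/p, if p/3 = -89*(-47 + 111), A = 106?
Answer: 23739/34492 ≈ 0.68825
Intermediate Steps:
p = -17088 (p = 3*(-89*(-47 + 111)) = 3*(-89*64) = 3*(-5696) = -17088)
-32362/(-34492) + (89*(A - 58))/p = -32362/(-34492) + (89*(106 - 58))/(-17088) = -32362*(-1/34492) + (89*48)*(-1/17088) = 16181/17246 + 4272*(-1/17088) = 16181/17246 - ¼ = 23739/34492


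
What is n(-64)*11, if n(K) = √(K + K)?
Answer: 88*I*√2 ≈ 124.45*I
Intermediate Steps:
n(K) = √2*√K (n(K) = √(2*K) = √2*√K)
n(-64)*11 = (√2*√(-64))*11 = (√2*(8*I))*11 = (8*I*√2)*11 = 88*I*√2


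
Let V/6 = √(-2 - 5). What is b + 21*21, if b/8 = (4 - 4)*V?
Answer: 441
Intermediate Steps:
V = 6*I*√7 (V = 6*√(-2 - 5) = 6*√(-7) = 6*(I*√7) = 6*I*√7 ≈ 15.875*I)
b = 0 (b = 8*((4 - 4)*(6*I*√7)) = 8*(0*(6*I*√7)) = 8*0 = 0)
b + 21*21 = 0 + 21*21 = 0 + 441 = 441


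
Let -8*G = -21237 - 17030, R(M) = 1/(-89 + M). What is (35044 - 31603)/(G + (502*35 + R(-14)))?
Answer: 2835384/18419173 ≈ 0.15394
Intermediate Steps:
G = 38267/8 (G = -(-21237 - 17030)/8 = -⅛*(-38267) = 38267/8 ≈ 4783.4)
(35044 - 31603)/(G + (502*35 + R(-14))) = (35044 - 31603)/(38267/8 + (502*35 + 1/(-89 - 14))) = 3441/(38267/8 + (17570 + 1/(-103))) = 3441/(38267/8 + (17570 - 1/103)) = 3441/(38267/8 + 1809709/103) = 3441/(18419173/824) = 3441*(824/18419173) = 2835384/18419173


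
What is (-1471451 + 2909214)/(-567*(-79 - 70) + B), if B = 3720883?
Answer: 1437763/3805366 ≈ 0.37783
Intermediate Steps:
(-1471451 + 2909214)/(-567*(-79 - 70) + B) = (-1471451 + 2909214)/(-567*(-79 - 70) + 3720883) = 1437763/(-567*(-149) + 3720883) = 1437763/(84483 + 3720883) = 1437763/3805366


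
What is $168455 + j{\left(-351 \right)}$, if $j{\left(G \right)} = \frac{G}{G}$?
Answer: $168456$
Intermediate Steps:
$j{\left(G \right)} = 1$
$168455 + j{\left(-351 \right)} = 168455 + 1 = 168456$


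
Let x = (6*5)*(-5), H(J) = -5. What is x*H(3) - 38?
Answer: 712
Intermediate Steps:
x = -150 (x = 30*(-5) = -150)
x*H(3) - 38 = -150*(-5) - 38 = 750 - 38 = 712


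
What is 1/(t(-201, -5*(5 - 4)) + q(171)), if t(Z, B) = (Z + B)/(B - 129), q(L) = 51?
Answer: 67/3520 ≈ 0.019034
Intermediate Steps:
t(Z, B) = (B + Z)/(-129 + B)
1/(t(-201, -5*(5 - 4)) + q(171)) = 1/((-5*(5 - 4) - 201)/(-129 - 5*(5 - 4)) + 51) = 1/((-5*1 - 201)/(-129 - 5*1) + 51) = 1/((-5 - 201)/(-129 - 5) + 51) = 1/(-206/(-134) + 51) = 1/(-1/134*(-206) + 51) = 1/(103/67 + 51) = 1/(3520/67) = 67/3520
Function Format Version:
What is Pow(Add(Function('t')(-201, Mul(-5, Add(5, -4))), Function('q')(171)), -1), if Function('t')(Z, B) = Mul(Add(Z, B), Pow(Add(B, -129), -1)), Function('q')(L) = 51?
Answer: Rational(67, 3520) ≈ 0.019034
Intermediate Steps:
Function('t')(Z, B) = Mul(Pow(Add(-129, B), -1), Add(B, Z)) (Function('t')(Z, B) = Mul(Add(B, Z), Pow(Add(-129, B), -1)) = Mul(Pow(Add(-129, B), -1), Add(B, Z)))
Pow(Add(Function('t')(-201, Mul(-5, Add(5, -4))), Function('q')(171)), -1) = Pow(Add(Mul(Pow(Add(-129, Mul(-5, Add(5, -4))), -1), Add(Mul(-5, Add(5, -4)), -201)), 51), -1) = Pow(Add(Mul(Pow(Add(-129, Mul(-5, 1)), -1), Add(Mul(-5, 1), -201)), 51), -1) = Pow(Add(Mul(Pow(Add(-129, -5), -1), Add(-5, -201)), 51), -1) = Pow(Add(Mul(Pow(-134, -1), -206), 51), -1) = Pow(Add(Mul(Rational(-1, 134), -206), 51), -1) = Pow(Add(Rational(103, 67), 51), -1) = Pow(Rational(3520, 67), -1) = Rational(67, 3520)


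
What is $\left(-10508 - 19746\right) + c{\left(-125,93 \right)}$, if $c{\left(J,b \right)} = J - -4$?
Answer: $-30375$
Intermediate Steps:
$c{\left(J,b \right)} = 4 + J$ ($c{\left(J,b \right)} = J + 4 = 4 + J$)
$\left(-10508 - 19746\right) + c{\left(-125,93 \right)} = \left(-10508 - 19746\right) + \left(4 - 125\right) = -30254 - 121 = -30375$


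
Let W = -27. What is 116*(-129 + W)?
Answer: -18096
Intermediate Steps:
116*(-129 + W) = 116*(-129 - 27) = 116*(-156) = -18096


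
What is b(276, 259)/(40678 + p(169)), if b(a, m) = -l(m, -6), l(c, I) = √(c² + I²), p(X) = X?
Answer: -√67117/40847 ≈ -0.0063424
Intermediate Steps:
l(c, I) = √(I² + c²)
b(a, m) = -√(36 + m²) (b(a, m) = -√((-6)² + m²) = -√(36 + m²))
b(276, 259)/(40678 + p(169)) = (-√(36 + 259²))/(40678 + 169) = -√(36 + 67081)/40847 = -√67117*(1/40847) = -√67117/40847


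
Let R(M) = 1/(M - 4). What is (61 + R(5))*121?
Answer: 7502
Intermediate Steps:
R(M) = 1/(-4 + M)
(61 + R(5))*121 = (61 + 1/(-4 + 5))*121 = (61 + 1/1)*121 = (61 + 1)*121 = 62*121 = 7502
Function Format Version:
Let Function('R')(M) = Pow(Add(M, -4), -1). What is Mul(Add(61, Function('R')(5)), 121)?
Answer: 7502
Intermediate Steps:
Function('R')(M) = Pow(Add(-4, M), -1)
Mul(Add(61, Function('R')(5)), 121) = Mul(Add(61, Pow(Add(-4, 5), -1)), 121) = Mul(Add(61, Pow(1, -1)), 121) = Mul(Add(61, 1), 121) = Mul(62, 121) = 7502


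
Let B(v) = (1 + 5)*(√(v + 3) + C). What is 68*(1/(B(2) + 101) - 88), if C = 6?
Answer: -111227260/18589 - 408*√5/18589 ≈ -5983.5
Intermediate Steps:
B(v) = 36 + 6*√(3 + v) (B(v) = (1 + 5)*(√(v + 3) + 6) = 6*(√(3 + v) + 6) = 6*(6 + √(3 + v)) = 36 + 6*√(3 + v))
68*(1/(B(2) + 101) - 88) = 68*(1/((36 + 6*√(3 + 2)) + 101) - 88) = 68*(1/((36 + 6*√5) + 101) - 88) = 68*(1/(137 + 6*√5) - 88) = 68*(-88 + 1/(137 + 6*√5)) = -5984 + 68/(137 + 6*√5)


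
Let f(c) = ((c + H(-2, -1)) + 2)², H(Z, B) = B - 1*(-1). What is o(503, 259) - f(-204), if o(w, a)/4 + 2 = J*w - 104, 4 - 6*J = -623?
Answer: 169026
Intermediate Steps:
J = 209/2 (J = ⅔ - ⅙*(-623) = ⅔ + 623/6 = 209/2 ≈ 104.50)
H(Z, B) = 1 + B (H(Z, B) = B + 1 = 1 + B)
o(w, a) = -424 + 418*w (o(w, a) = -8 + 4*(209*w/2 - 104) = -8 + 4*(-104 + 209*w/2) = -8 + (-416 + 418*w) = -424 + 418*w)
f(c) = (2 + c)² (f(c) = ((c + (1 - 1)) + 2)² = ((c + 0) + 2)² = (c + 2)² = (2 + c)²)
o(503, 259) - f(-204) = (-424 + 418*503) - (2 - 204)² = (-424 + 210254) - 1*(-202)² = 209830 - 1*40804 = 209830 - 40804 = 169026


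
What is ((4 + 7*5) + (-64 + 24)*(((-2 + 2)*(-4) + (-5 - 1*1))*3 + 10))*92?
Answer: 33028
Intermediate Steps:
((4 + 7*5) + (-64 + 24)*(((-2 + 2)*(-4) + (-5 - 1*1))*3 + 10))*92 = ((4 + 35) - 40*((0*(-4) + (-5 - 1))*3 + 10))*92 = (39 - 40*((0 - 6)*3 + 10))*92 = (39 - 40*(-6*3 + 10))*92 = (39 - 40*(-18 + 10))*92 = (39 - 40*(-8))*92 = (39 + 320)*92 = 359*92 = 33028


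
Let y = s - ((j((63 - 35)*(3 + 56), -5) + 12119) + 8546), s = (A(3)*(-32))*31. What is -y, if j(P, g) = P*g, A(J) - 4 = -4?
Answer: 12405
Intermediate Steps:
A(J) = 0 (A(J) = 4 - 4 = 0)
s = 0 (s = (0*(-32))*31 = 0*31 = 0)
y = -12405 (y = 0 - ((((63 - 35)*(3 + 56))*(-5) + 12119) + 8546) = 0 - (((28*59)*(-5) + 12119) + 8546) = 0 - ((1652*(-5) + 12119) + 8546) = 0 - ((-8260 + 12119) + 8546) = 0 - (3859 + 8546) = 0 - 1*12405 = 0 - 12405 = -12405)
-y = -1*(-12405) = 12405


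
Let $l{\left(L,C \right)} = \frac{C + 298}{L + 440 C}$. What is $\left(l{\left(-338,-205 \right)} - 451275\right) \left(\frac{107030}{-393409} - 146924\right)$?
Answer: $\frac{1180809981229783143339}{17809232021} \approx 6.6303 \cdot 10^{10}$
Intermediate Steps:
$l{\left(L,C \right)} = \frac{298 + C}{L + 440 C}$
$\left(l{\left(-338,-205 \right)} - 451275\right) \left(\frac{107030}{-393409} - 146924\right) = \left(\frac{298 - 205}{-338 + 440 \left(-205\right)} - 451275\right) \left(\frac{107030}{-393409} - 146924\right) = \left(\frac{1}{-338 - 90200} \cdot 93 - 451275\right) \left(107030 \left(- \frac{1}{393409}\right) - 146924\right) = \left(\frac{1}{-90538} \cdot 93 - 451275\right) \left(- \frac{107030}{393409} - 146924\right) = \left(\left(- \frac{1}{90538}\right) 93 - 451275\right) \left(- \frac{57801330946}{393409}\right) = \left(- \frac{93}{90538} - 451275\right) \left(- \frac{57801330946}{393409}\right) = \left(- \frac{40857536043}{90538}\right) \left(- \frac{57801330946}{393409}\right) = \frac{1180809981229783143339}{17809232021}$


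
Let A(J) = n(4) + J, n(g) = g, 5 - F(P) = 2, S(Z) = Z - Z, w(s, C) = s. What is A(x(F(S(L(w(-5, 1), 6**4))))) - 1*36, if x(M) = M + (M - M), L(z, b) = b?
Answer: -29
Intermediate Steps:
S(Z) = 0
F(P) = 3 (F(P) = 5 - 1*2 = 5 - 2 = 3)
x(M) = M (x(M) = M + 0 = M)
A(J) = 4 + J
A(x(F(S(L(w(-5, 1), 6**4))))) - 1*36 = (4 + 3) - 1*36 = 7 - 36 = -29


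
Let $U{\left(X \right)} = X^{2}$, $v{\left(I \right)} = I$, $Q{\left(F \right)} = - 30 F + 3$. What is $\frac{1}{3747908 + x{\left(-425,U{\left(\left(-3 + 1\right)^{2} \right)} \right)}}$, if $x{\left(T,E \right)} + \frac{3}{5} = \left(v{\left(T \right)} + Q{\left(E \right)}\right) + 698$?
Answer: $\frac{5}{18738517} \approx 2.6683 \cdot 10^{-7}$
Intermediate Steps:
$Q{\left(F \right)} = 3 - 30 F$
$x{\left(T,E \right)} = \frac{3502}{5} + T - 30 E$ ($x{\left(T,E \right)} = - \frac{3}{5} - \left(-701 - T + 30 E\right) = - \frac{3}{5} + \left(\left(3 + T - 30 E\right) + 698\right) = - \frac{3}{5} + \left(701 + T - 30 E\right) = \frac{3502}{5} + T - 30 E$)
$\frac{1}{3747908 + x{\left(-425,U{\left(\left(-3 + 1\right)^{2} \right)} \right)}} = \frac{1}{3747908 - \left(- \frac{1377}{5} + 30 \left(-3 + 1\right)^{4}\right)} = \frac{1}{3747908 - \left(- \frac{1377}{5} + 480\right)} = \frac{1}{3747908 - \frac{1023}{5}} = \frac{1}{\frac{18738517}{5}} = \frac{5}{18738517}$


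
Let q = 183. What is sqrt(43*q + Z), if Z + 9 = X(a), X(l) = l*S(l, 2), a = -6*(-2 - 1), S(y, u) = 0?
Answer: 2*sqrt(1965) ≈ 88.657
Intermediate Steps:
a = 18 (a = -6*(-3) = 18)
X(l) = 0 (X(l) = l*0 = 0)
Z = -9 (Z = -9 + 0 = -9)
sqrt(43*q + Z) = sqrt(43*183 - 9) = sqrt(7869 - 9) = sqrt(7860) = 2*sqrt(1965)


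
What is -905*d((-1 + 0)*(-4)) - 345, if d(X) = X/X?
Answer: -1250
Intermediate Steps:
d(X) = 1
-905*d((-1 + 0)*(-4)) - 345 = -905*1 - 345 = -905 - 345 = -1250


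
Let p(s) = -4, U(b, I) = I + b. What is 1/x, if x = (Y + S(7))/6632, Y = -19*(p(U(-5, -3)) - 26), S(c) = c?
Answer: 6632/577 ≈ 11.494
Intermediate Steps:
Y = 570 (Y = -19*(-4 - 26) = -19*(-30) = 570)
x = 577/6632 (x = (570 + 7)/6632 = 577*(1/6632) = 577/6632 ≈ 0.087002)
1/x = 1/(577/6632) = 6632/577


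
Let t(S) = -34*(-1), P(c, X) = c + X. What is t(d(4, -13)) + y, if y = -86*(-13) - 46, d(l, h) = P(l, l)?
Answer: 1106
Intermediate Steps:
P(c, X) = X + c
d(l, h) = 2*l (d(l, h) = l + l = 2*l)
y = 1072 (y = 1118 - 46 = 1072)
t(S) = 34
t(d(4, -13)) + y = 34 + 1072 = 1106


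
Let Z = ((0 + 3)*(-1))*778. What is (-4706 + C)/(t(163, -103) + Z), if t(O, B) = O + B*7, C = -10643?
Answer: 15349/2892 ≈ 5.3074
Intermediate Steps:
t(O, B) = O + 7*B
Z = -2334 (Z = (3*(-1))*778 = -3*778 = -2334)
(-4706 + C)/(t(163, -103) + Z) = (-4706 - 10643)/((163 + 7*(-103)) - 2334) = -15349/((163 - 721) - 2334) = -15349/(-558 - 2334) = -15349/(-2892) = -15349*(-1/2892) = 15349/2892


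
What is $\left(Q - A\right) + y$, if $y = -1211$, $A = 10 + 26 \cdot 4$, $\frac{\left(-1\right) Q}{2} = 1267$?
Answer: $-3859$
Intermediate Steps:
$Q = -2534$ ($Q = \left(-2\right) 1267 = -2534$)
$A = 114$ ($A = 10 + 104 = 114$)
$\left(Q - A\right) + y = \left(-2534 - 114\right) - 1211 = -2648 - 1211 = -3859$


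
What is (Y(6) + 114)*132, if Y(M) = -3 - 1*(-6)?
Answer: 15444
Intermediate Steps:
Y(M) = 3 (Y(M) = -3 + 6 = 3)
(Y(6) + 114)*132 = (3 + 114)*132 = 117*132 = 15444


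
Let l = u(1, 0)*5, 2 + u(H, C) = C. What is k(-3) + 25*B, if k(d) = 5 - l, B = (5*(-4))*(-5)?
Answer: 2515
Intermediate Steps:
B = 100 (B = -20*(-5) = 100)
u(H, C) = -2 + C
l = -10 (l = (-2 + 0)*5 = -2*5 = -10)
k(d) = 15 (k(d) = 5 - 1*(-10) = 5 + 10 = 15)
k(-3) + 25*B = 15 + 25*100 = 15 + 2500 = 2515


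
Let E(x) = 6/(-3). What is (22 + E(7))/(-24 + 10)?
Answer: -10/7 ≈ -1.4286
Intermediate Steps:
E(x) = -2 (E(x) = 6*(-⅓) = -2)
(22 + E(7))/(-24 + 10) = (22 - 2)/(-24 + 10) = 20/(-14) = 20*(-1/14) = -10/7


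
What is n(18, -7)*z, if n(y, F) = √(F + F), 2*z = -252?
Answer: -126*I*√14 ≈ -471.45*I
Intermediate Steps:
z = -126 (z = (½)*(-252) = -126)
n(y, F) = √2*√F (n(y, F) = √(2*F) = √2*√F)
n(18, -7)*z = (√2*√(-7))*(-126) = (√2*(I*√7))*(-126) = (I*√14)*(-126) = -126*I*√14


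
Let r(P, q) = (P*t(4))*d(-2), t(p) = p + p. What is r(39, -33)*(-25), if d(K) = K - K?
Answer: 0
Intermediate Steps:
d(K) = 0
t(p) = 2*p
r(P, q) = 0 (r(P, q) = (P*(2*4))*0 = (P*8)*0 = (8*P)*0 = 0)
r(39, -33)*(-25) = 0*(-25) = 0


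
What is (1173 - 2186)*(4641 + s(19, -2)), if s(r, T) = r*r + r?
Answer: -5086273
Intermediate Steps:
s(r, T) = r + r² (s(r, T) = r² + r = r + r²)
(1173 - 2186)*(4641 + s(19, -2)) = (1173 - 2186)*(4641 + 19*(1 + 19)) = -1013*(4641 + 19*20) = -1013*(4641 + 380) = -1013*5021 = -5086273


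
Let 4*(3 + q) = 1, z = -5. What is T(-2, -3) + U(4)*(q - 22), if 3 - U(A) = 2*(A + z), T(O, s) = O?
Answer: -503/4 ≈ -125.75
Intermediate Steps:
q = -11/4 (q = -3 + (¼)*1 = -3 + ¼ = -11/4 ≈ -2.7500)
U(A) = 13 - 2*A (U(A) = 3 - 2*(A - 5) = 3 - 2*(-5 + A) = 3 - (-10 + 2*A) = 3 + (10 - 2*A) = 13 - 2*A)
T(-2, -3) + U(4)*(q - 22) = -2 + (13 - 2*4)*(-11/4 - 22) = -2 + (13 - 8)*(-99/4) = -2 + 5*(-99/4) = -2 - 495/4 = -503/4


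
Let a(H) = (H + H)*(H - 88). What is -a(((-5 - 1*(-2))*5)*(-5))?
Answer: 1950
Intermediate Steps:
a(H) = 2*H*(-88 + H) (a(H) = (2*H)*(-88 + H) = 2*H*(-88 + H))
-a(((-5 - 1*(-2))*5)*(-5)) = -2*((-5 - 1*(-2))*5)*(-5)*(-88 + ((-5 - 1*(-2))*5)*(-5)) = -2*((-5 + 2)*5)*(-5)*(-88 + ((-5 + 2)*5)*(-5)) = -2*-3*5*(-5)*(-88 - 3*5*(-5)) = -2*(-15*(-5))*(-88 - 15*(-5)) = -2*75*(-88 + 75) = -2*75*(-13) = -1*(-1950) = 1950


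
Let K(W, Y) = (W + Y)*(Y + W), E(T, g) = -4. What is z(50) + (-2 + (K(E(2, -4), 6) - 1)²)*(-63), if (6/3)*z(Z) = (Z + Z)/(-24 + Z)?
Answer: -5708/13 ≈ -439.08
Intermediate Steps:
K(W, Y) = (W + Y)² (K(W, Y) = (W + Y)*(W + Y) = (W + Y)²)
z(Z) = Z/(-24 + Z) (z(Z) = ((Z + Z)/(-24 + Z))/2 = ((2*Z)/(-24 + Z))/2 = (2*Z/(-24 + Z))/2 = Z/(-24 + Z))
z(50) + (-2 + (K(E(2, -4), 6) - 1)²)*(-63) = 50/(-24 + 50) + (-2 + ((-4 + 6)² - 1)²)*(-63) = 50/26 + (-2 + (2² - 1)²)*(-63) = 50*(1/26) + (-2 + (4 - 1)²)*(-63) = 25/13 + (-2 + 3²)*(-63) = 25/13 + (-2 + 9)*(-63) = 25/13 + 7*(-63) = 25/13 - 441 = -5708/13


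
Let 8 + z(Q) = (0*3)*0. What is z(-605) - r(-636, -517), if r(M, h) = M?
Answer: 628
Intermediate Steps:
z(Q) = -8 (z(Q) = -8 + (0*3)*0 = -8 + 0*0 = -8 + 0 = -8)
z(-605) - r(-636, -517) = -8 - 1*(-636) = -8 + 636 = 628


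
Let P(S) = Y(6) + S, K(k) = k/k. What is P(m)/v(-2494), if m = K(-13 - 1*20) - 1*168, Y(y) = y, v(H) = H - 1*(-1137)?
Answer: 7/59 ≈ 0.11864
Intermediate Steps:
v(H) = 1137 + H (v(H) = H + 1137 = 1137 + H)
K(k) = 1
m = -167 (m = 1 - 1*168 = 1 - 168 = -167)
P(S) = 6 + S
P(m)/v(-2494) = (6 - 167)/(1137 - 2494) = -161/(-1357) = -161*(-1/1357) = 7/59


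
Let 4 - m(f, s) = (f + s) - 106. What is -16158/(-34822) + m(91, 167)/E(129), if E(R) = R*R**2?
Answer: 17340523603/37376002179 ≈ 0.46395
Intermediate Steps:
m(f, s) = 110 - f - s (m(f, s) = 4 - ((f + s) - 106) = 4 - (-106 + f + s) = 4 + (106 - f - s) = 110 - f - s)
E(R) = R**3
-16158/(-34822) + m(91, 167)/E(129) = -16158/(-34822) + (110 - 1*91 - 1*167)/(129**3) = -16158*(-1/34822) + (110 - 91 - 167)/2146689 = 8079/17411 - 148*1/2146689 = 8079/17411 - 148/2146689 = 17340523603/37376002179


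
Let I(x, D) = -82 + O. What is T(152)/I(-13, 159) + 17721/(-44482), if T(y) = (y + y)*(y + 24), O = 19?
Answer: -2381081351/2802366 ≈ -849.67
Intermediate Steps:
T(y) = 2*y*(24 + y) (T(y) = (2*y)*(24 + y) = 2*y*(24 + y))
I(x, D) = -63 (I(x, D) = -82 + 19 = -63)
T(152)/I(-13, 159) + 17721/(-44482) = (2*152*(24 + 152))/(-63) + 17721/(-44482) = (2*152*176)*(-1/63) + 17721*(-1/44482) = 53504*(-1/63) - 17721/44482 = -53504/63 - 17721/44482 = -2381081351/2802366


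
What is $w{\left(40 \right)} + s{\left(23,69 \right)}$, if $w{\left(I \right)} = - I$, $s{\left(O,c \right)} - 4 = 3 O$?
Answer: $33$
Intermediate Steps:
$s{\left(O,c \right)} = 4 + 3 O$
$w{\left(40 \right)} + s{\left(23,69 \right)} = \left(-1\right) 40 + \left(4 + 3 \cdot 23\right) = -40 + \left(4 + 69\right) = -40 + 73 = 33$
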